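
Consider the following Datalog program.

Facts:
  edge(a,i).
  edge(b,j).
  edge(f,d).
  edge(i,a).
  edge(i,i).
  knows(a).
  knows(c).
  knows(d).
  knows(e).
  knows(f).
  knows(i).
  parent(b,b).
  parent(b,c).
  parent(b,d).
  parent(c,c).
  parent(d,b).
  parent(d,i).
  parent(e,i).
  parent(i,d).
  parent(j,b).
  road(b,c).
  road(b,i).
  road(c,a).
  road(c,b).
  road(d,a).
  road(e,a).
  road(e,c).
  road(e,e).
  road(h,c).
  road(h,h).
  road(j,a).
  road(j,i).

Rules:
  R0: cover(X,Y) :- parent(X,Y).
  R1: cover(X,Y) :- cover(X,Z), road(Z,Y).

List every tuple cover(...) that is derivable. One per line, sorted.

round 1: derive cover(b,b) via R0 from parent(b,b)
round 1: derive cover(b,c) via R0 from parent(b,c)
round 1: derive cover(b,d) via R0 from parent(b,d)
round 1: derive cover(c,c) via R0 from parent(c,c)
round 1: derive cover(d,b) via R0 from parent(d,b)
round 1: derive cover(d,i) via R0 from parent(d,i)
round 1: derive cover(e,i) via R0 from parent(e,i)
round 1: derive cover(i,d) via R0 from parent(i,d)
round 1: derive cover(j,b) via R0 from parent(j,b)
round 2: derive cover(b,a) via R1 from cover(b,c), road(c,a)
round 2: derive cover(b,i) via R1 from cover(b,b), road(b,i)
round 2: derive cover(c,a) via R1 from cover(c,c), road(c,a)
round 2: derive cover(c,b) via R1 from cover(c,c), road(c,b)
round 2: derive cover(d,c) via R1 from cover(d,b), road(b,c)
round 2: derive cover(i,a) via R1 from cover(i,d), road(d,a)
round 2: derive cover(j,c) via R1 from cover(j,b), road(b,c)
round 2: derive cover(j,i) via R1 from cover(j,b), road(b,i)
round 3: derive cover(c,i) via R1 from cover(c,b), road(b,i)
round 3: derive cover(d,a) via R1 from cover(d,c), road(c,a)
round 3: derive cover(j,a) via R1 from cover(j,c), road(c,a)

cover(b,a)
cover(b,b)
cover(b,c)
cover(b,d)
cover(b,i)
cover(c,a)
cover(c,b)
cover(c,c)
cover(c,i)
cover(d,a)
cover(d,b)
cover(d,c)
cover(d,i)
cover(e,i)
cover(i,a)
cover(i,d)
cover(j,a)
cover(j,b)
cover(j,c)
cover(j,i)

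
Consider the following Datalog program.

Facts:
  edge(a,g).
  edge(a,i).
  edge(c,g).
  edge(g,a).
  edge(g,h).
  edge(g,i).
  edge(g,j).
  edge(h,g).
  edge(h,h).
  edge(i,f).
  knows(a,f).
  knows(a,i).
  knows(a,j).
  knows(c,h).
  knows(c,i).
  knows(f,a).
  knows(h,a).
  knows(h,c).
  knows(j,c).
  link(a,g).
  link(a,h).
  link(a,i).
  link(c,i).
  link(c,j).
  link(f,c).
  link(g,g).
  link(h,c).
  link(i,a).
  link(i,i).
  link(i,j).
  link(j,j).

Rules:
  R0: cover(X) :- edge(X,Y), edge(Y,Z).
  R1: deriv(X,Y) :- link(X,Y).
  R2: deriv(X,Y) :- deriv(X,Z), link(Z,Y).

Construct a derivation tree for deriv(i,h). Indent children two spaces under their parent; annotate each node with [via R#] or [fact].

round 1: derive deriv(a,g) via R1 from link(a,g)
round 1: derive deriv(a,h) via R1 from link(a,h)
round 1: derive deriv(a,i) via R1 from link(a,i)
round 1: derive deriv(c,i) via R1 from link(c,i)
round 1: derive deriv(c,j) via R1 from link(c,j)
round 1: derive deriv(f,c) via R1 from link(f,c)
round 1: derive deriv(g,g) via R1 from link(g,g)
round 1: derive deriv(h,c) via R1 from link(h,c)
round 1: derive deriv(i,a) via R1 from link(i,a)
round 1: derive deriv(i,i) via R1 from link(i,i)
round 1: derive deriv(i,j) via R1 from link(i,j)
round 1: derive deriv(j,j) via R1 from link(j,j)
round 2: derive deriv(a,a) via R2 from deriv(a,i), link(i,a)
round 2: derive deriv(a,c) via R2 from deriv(a,h), link(h,c)
round 2: derive deriv(a,j) via R2 from deriv(a,i), link(i,j)
round 2: derive deriv(c,a) via R2 from deriv(c,i), link(i,a)
round 2: derive deriv(f,i) via R2 from deriv(f,c), link(c,i)
round 2: derive deriv(f,j) via R2 from deriv(f,c), link(c,j)
round 2: derive deriv(h,i) via R2 from deriv(h,c), link(c,i)
round 2: derive deriv(h,j) via R2 from deriv(h,c), link(c,j)
round 2: derive deriv(i,g) via R2 from deriv(i,a), link(a,g)
round 2: derive deriv(i,h) via R2 from deriv(i,a), link(a,h)
round 3: derive deriv(c,g) via R2 from deriv(c,a), link(a,g)
round 3: derive deriv(c,h) via R2 from deriv(c,a), link(a,h)
round 3: derive deriv(f,a) via R2 from deriv(f,i), link(i,a)
round 3: derive deriv(h,a) via R2 from deriv(h,i), link(i,a)
round 3: derive deriv(i,c) via R2 from deriv(i,h), link(h,c)
round 4: derive deriv(c,c) via R2 from deriv(c,h), link(h,c)
round 4: derive deriv(f,g) via R2 from deriv(f,a), link(a,g)
round 4: derive deriv(f,h) via R2 from deriv(f,a), link(a,h)
round 4: derive deriv(h,g) via R2 from deriv(h,a), link(a,g)
round 4: derive deriv(h,h) via R2 from deriv(h,a), link(a,h)

deriv(i,h)  [via R2]
  deriv(i,a)  [via R1]
    link(i,a)  [fact]
  link(a,h)  [fact]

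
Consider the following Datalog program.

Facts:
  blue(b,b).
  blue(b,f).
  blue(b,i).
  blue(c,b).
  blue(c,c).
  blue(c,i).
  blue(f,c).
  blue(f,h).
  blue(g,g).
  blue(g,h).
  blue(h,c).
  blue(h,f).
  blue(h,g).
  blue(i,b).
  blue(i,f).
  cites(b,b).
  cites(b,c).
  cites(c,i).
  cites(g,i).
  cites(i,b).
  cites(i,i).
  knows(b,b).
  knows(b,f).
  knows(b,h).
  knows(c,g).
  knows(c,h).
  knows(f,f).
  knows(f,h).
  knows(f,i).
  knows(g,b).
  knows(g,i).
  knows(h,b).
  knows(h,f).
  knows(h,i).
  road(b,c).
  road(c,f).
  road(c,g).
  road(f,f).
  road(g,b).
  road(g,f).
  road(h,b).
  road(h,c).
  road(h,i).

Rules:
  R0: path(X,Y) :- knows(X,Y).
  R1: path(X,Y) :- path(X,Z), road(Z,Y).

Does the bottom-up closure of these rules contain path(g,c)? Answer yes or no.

yes

round 1: derive path(b,b) via R0 from knows(b,b)
round 1: derive path(b,f) via R0 from knows(b,f)
round 1: derive path(b,h) via R0 from knows(b,h)
round 1: derive path(c,g) via R0 from knows(c,g)
round 1: derive path(c,h) via R0 from knows(c,h)
round 1: derive path(f,f) via R0 from knows(f,f)
round 1: derive path(f,h) via R0 from knows(f,h)
round 1: derive path(f,i) via R0 from knows(f,i)
round 1: derive path(g,b) via R0 from knows(g,b)
round 1: derive path(g,i) via R0 from knows(g,i)
round 1: derive path(h,b) via R0 from knows(h,b)
round 1: derive path(h,f) via R0 from knows(h,f)
round 1: derive path(h,i) via R0 from knows(h,i)
round 2: derive path(b,c) via R1 from path(b,b), road(b,c)
round 2: derive path(b,i) via R1 from path(b,h), road(h,i)
round 2: derive path(c,b) via R1 from path(c,g), road(g,b)
round 2: derive path(c,c) via R1 from path(c,h), road(h,c)
round 2: derive path(c,f) via R1 from path(c,g), road(g,f)
round 2: derive path(c,i) via R1 from path(c,h), road(h,i)
round 2: derive path(f,b) via R1 from path(f,h), road(h,b)
round 2: derive path(f,c) via R1 from path(f,h), road(h,c)
round 2: derive path(g,c) via R1 from path(g,b), road(b,c)
round 2: derive path(h,c) via R1 from path(h,b), road(b,c)
round 3: derive path(b,g) via R1 from path(b,c), road(c,g)
round 3: derive path(f,g) via R1 from path(f,c), road(c,g)
round 3: derive path(g,f) via R1 from path(g,c), road(c,f)
round 3: derive path(g,g) via R1 from path(g,c), road(c,g)
round 3: derive path(h,g) via R1 from path(h,c), road(c,g)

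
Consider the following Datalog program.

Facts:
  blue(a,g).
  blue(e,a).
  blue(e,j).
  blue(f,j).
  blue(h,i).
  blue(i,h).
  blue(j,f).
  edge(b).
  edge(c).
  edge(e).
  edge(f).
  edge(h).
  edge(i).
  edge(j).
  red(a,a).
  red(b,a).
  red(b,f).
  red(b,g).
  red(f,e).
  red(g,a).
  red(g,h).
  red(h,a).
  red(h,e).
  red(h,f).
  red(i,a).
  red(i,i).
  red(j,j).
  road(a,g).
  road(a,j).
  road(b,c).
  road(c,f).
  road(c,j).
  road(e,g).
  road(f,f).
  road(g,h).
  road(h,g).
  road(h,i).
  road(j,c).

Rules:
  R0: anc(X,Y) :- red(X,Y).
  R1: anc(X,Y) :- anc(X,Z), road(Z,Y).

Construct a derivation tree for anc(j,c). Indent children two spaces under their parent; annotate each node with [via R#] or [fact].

round 1: derive anc(a,a) via R0 from red(a,a)
round 1: derive anc(b,a) via R0 from red(b,a)
round 1: derive anc(b,f) via R0 from red(b,f)
round 1: derive anc(b,g) via R0 from red(b,g)
round 1: derive anc(f,e) via R0 from red(f,e)
round 1: derive anc(g,a) via R0 from red(g,a)
round 1: derive anc(g,h) via R0 from red(g,h)
round 1: derive anc(h,a) via R0 from red(h,a)
round 1: derive anc(h,e) via R0 from red(h,e)
round 1: derive anc(h,f) via R0 from red(h,f)
round 1: derive anc(i,a) via R0 from red(i,a)
round 1: derive anc(i,i) via R0 from red(i,i)
round 1: derive anc(j,j) via R0 from red(j,j)
round 2: derive anc(a,g) via R1 from anc(a,a), road(a,g)
round 2: derive anc(a,j) via R1 from anc(a,a), road(a,j)
round 2: derive anc(b,h) via R1 from anc(b,g), road(g,h)
round 2: derive anc(b,j) via R1 from anc(b,a), road(a,j)
round 2: derive anc(f,g) via R1 from anc(f,e), road(e,g)
round 2: derive anc(g,g) via R1 from anc(g,a), road(a,g)
round 2: derive anc(g,i) via R1 from anc(g,h), road(h,i)
round 2: derive anc(g,j) via R1 from anc(g,a), road(a,j)
round 2: derive anc(h,g) via R1 from anc(h,a), road(a,g)
round 2: derive anc(h,j) via R1 from anc(h,a), road(a,j)
round 2: derive anc(i,g) via R1 from anc(i,a), road(a,g)
round 2: derive anc(i,j) via R1 from anc(i,a), road(a,j)
round 2: derive anc(j,c) via R1 from anc(j,j), road(j,c)
round 3: derive anc(a,c) via R1 from anc(a,j), road(j,c)
round 3: derive anc(a,h) via R1 from anc(a,g), road(g,h)
round 3: derive anc(b,c) via R1 from anc(b,j), road(j,c)
round 3: derive anc(b,i) via R1 from anc(b,h), road(h,i)
round 3: derive anc(f,h) via R1 from anc(f,g), road(g,h)
round 3: derive anc(g,c) via R1 from anc(g,j), road(j,c)
round 3: derive anc(h,c) via R1 from anc(h,j), road(j,c)
round 3: derive anc(h,h) via R1 from anc(h,g), road(g,h)
round 3: derive anc(i,c) via R1 from anc(i,j), road(j,c)
round 3: derive anc(i,h) via R1 from anc(i,g), road(g,h)
round 3: derive anc(j,f) via R1 from anc(j,c), road(c,f)
round 4: derive anc(a,f) via R1 from anc(a,c), road(c,f)
round 4: derive anc(a,i) via R1 from anc(a,h), road(h,i)
round 4: derive anc(f,i) via R1 from anc(f,h), road(h,i)
round 4: derive anc(g,f) via R1 from anc(g,c), road(c,f)
round 4: derive anc(h,i) via R1 from anc(h,h), road(h,i)
round 4: derive anc(i,f) via R1 from anc(i,c), road(c,f)

anc(j,c)  [via R1]
  anc(j,j)  [via R0]
    red(j,j)  [fact]
  road(j,c)  [fact]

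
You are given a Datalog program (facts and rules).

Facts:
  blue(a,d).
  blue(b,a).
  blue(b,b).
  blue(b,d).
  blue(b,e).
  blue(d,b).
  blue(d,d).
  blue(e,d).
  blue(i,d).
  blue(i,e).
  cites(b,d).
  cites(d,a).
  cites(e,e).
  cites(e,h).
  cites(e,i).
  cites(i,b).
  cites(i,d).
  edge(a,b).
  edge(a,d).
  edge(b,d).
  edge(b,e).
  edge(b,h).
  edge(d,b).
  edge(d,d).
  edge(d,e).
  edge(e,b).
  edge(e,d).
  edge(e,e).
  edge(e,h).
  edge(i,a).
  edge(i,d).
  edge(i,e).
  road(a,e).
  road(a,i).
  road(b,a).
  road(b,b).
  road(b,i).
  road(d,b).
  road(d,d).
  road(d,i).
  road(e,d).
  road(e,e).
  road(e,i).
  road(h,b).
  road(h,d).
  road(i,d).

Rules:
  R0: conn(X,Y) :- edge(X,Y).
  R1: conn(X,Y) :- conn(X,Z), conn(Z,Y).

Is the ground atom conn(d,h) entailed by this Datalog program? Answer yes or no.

yes

round 1: derive conn(a,b) via R0 from edge(a,b)
round 1: derive conn(a,d) via R0 from edge(a,d)
round 1: derive conn(b,d) via R0 from edge(b,d)
round 1: derive conn(b,e) via R0 from edge(b,e)
round 1: derive conn(b,h) via R0 from edge(b,h)
round 1: derive conn(d,b) via R0 from edge(d,b)
round 1: derive conn(d,d) via R0 from edge(d,d)
round 1: derive conn(d,e) via R0 from edge(d,e)
round 1: derive conn(e,b) via R0 from edge(e,b)
round 1: derive conn(e,d) via R0 from edge(e,d)
round 1: derive conn(e,e) via R0 from edge(e,e)
round 1: derive conn(e,h) via R0 from edge(e,h)
round 1: derive conn(i,a) via R0 from edge(i,a)
round 1: derive conn(i,d) via R0 from edge(i,d)
round 1: derive conn(i,e) via R0 from edge(i,e)
round 2: derive conn(a,e) via R1 from conn(a,b), conn(b,e)
round 2: derive conn(a,h) via R1 from conn(a,b), conn(b,h)
round 2: derive conn(b,b) via R1 from conn(b,d), conn(d,b)
round 2: derive conn(d,h) via R1 from conn(d,b), conn(b,h)
round 2: derive conn(i,b) via R1 from conn(i,a), conn(a,b)
round 2: derive conn(i,h) via R1 from conn(i,e), conn(e,h)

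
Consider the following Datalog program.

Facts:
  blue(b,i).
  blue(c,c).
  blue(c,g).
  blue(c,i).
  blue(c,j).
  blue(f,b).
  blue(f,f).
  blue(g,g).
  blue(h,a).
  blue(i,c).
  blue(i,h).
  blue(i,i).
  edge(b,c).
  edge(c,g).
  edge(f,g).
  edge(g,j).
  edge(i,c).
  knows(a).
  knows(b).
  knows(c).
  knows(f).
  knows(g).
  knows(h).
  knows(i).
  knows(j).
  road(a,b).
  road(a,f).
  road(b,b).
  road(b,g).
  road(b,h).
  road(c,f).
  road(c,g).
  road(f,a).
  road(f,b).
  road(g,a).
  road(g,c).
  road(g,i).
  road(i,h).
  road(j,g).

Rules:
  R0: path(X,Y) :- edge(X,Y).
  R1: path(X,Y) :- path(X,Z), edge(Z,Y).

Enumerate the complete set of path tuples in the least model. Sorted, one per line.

path(b,c)
path(b,g)
path(b,j)
path(c,g)
path(c,j)
path(f,g)
path(f,j)
path(g,j)
path(i,c)
path(i,g)
path(i,j)

round 1: derive path(b,c) via R0 from edge(b,c)
round 1: derive path(c,g) via R0 from edge(c,g)
round 1: derive path(f,g) via R0 from edge(f,g)
round 1: derive path(g,j) via R0 from edge(g,j)
round 1: derive path(i,c) via R0 from edge(i,c)
round 2: derive path(b,g) via R1 from path(b,c), edge(c,g)
round 2: derive path(c,j) via R1 from path(c,g), edge(g,j)
round 2: derive path(f,j) via R1 from path(f,g), edge(g,j)
round 2: derive path(i,g) via R1 from path(i,c), edge(c,g)
round 3: derive path(b,j) via R1 from path(b,g), edge(g,j)
round 3: derive path(i,j) via R1 from path(i,g), edge(g,j)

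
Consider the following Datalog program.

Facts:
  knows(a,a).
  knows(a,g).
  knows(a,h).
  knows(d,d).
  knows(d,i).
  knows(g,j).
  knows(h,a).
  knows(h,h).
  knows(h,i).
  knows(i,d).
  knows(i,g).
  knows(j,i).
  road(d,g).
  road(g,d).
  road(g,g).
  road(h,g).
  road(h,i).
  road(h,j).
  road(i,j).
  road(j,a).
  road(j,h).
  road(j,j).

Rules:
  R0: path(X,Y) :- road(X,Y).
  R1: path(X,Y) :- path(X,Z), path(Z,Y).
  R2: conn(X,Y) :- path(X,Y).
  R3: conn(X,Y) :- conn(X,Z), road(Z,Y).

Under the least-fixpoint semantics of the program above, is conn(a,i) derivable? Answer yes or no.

no

round 1: derive path(d,g) via R0 from road(d,g)
round 1: derive path(g,d) via R0 from road(g,d)
round 1: derive path(g,g) via R0 from road(g,g)
round 1: derive path(h,g) via R0 from road(h,g)
round 1: derive path(h,i) via R0 from road(h,i)
round 1: derive path(h,j) via R0 from road(h,j)
round 1: derive path(i,j) via R0 from road(i,j)
round 1: derive path(j,a) via R0 from road(j,a)
round 1: derive path(j,h) via R0 from road(j,h)
round 1: derive path(j,j) via R0 from road(j,j)
round 2: derive path(d,d) via R1 from path(d,g), path(g,d)
round 2: derive path(h,a) via R1 from path(h,j), path(j,a)
round 2: derive path(h,d) via R1 from path(h,g), path(g,d)
round 2: derive path(h,h) via R1 from path(h,j), path(j,h)
round 2: derive path(i,a) via R1 from path(i,j), path(j,a)
round 2: derive path(i,h) via R1 from path(i,j), path(j,h)
round 2: derive path(j,g) via R1 from path(j,h), path(h,g)
round 2: derive path(j,i) via R1 from path(j,h), path(h,i)
round 2: derive conn(d,g) via R2 from path(d,g)
round 2: derive conn(g,d) via R2 from path(g,d)
round 2: derive conn(g,g) via R2 from path(g,g)
round 2: derive conn(h,g) via R2 from path(h,g)
round 2: derive conn(h,i) via R2 from path(h,i)
round 2: derive conn(h,j) via R2 from path(h,j)
round 2: derive conn(i,j) via R2 from path(i,j)
round 2: derive conn(j,a) via R2 from path(j,a)
round 2: derive conn(j,h) via R2 from path(j,h)
round 2: derive conn(j,j) via R2 from path(j,j)
round 3: derive path(i,d) via R1 from path(i,h), path(h,d)
round 3: derive path(i,g) via R1 from path(i,h), path(h,g)
round 3: derive path(i,i) via R1 from path(i,h), path(h,i)
round 3: derive path(j,d) via R1 from path(j,g), path(g,d)
round 3: derive conn(d,d) via R2 from path(d,d)
round 3: derive conn(h,a) via R2 from path(h,a)
round 3: derive conn(h,d) via R2 from path(h,d)
round 3: derive conn(h,h) via R2 from path(h,h)
round 3: derive conn(i,a) via R2 from path(i,a)
round 3: derive conn(i,h) via R2 from path(i,h)
round 3: derive conn(j,g) via R2 from path(j,g)
round 3: derive conn(j,i) via R2 from path(j,i)
round 4: derive conn(i,d) via R2 from path(i,d)
round 4: derive conn(i,g) via R2 from path(i,g)
round 4: derive conn(i,i) via R2 from path(i,i)
round 4: derive conn(j,d) via R2 from path(j,d)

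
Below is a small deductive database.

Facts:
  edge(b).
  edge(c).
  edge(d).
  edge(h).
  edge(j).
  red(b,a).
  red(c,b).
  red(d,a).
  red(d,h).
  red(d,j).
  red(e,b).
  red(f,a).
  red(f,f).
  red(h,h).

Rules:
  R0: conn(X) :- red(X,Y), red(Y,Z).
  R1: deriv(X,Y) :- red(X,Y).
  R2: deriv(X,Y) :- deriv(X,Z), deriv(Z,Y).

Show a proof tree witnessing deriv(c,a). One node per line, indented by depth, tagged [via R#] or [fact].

round 1: derive deriv(b,a) via R1 from red(b,a)
round 1: derive deriv(c,b) via R1 from red(c,b)
round 1: derive deriv(d,a) via R1 from red(d,a)
round 1: derive deriv(d,h) via R1 from red(d,h)
round 1: derive deriv(d,j) via R1 from red(d,j)
round 1: derive deriv(e,b) via R1 from red(e,b)
round 1: derive deriv(f,a) via R1 from red(f,a)
round 1: derive deriv(f,f) via R1 from red(f,f)
round 1: derive deriv(h,h) via R1 from red(h,h)
round 2: derive deriv(c,a) via R2 from deriv(c,b), deriv(b,a)
round 2: derive deriv(e,a) via R2 from deriv(e,b), deriv(b,a)

deriv(c,a)  [via R2]
  deriv(c,b)  [via R1]
    red(c,b)  [fact]
  deriv(b,a)  [via R1]
    red(b,a)  [fact]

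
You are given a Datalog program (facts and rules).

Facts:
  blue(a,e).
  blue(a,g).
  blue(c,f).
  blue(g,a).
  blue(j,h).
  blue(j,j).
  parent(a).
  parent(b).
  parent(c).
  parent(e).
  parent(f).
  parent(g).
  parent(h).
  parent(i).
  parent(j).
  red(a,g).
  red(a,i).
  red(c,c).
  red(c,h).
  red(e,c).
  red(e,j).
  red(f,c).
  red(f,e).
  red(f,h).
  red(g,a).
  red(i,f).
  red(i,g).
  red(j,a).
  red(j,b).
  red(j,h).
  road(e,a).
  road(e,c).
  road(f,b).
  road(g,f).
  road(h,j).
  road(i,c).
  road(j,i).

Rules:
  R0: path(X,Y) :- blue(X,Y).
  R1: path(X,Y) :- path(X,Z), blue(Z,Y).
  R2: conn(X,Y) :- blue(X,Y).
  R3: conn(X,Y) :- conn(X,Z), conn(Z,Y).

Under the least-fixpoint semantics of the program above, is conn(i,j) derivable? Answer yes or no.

no

round 1: derive conn(a,e) via R2 from blue(a,e)
round 1: derive conn(a,g) via R2 from blue(a,g)
round 1: derive conn(c,f) via R2 from blue(c,f)
round 1: derive conn(g,a) via R2 from blue(g,a)
round 1: derive conn(j,h) via R2 from blue(j,h)
round 1: derive conn(j,j) via R2 from blue(j,j)
round 2: derive conn(a,a) via R3 from conn(a,g), conn(g,a)
round 2: derive conn(g,e) via R3 from conn(g,a), conn(a,e)
round 2: derive conn(g,g) via R3 from conn(g,a), conn(a,g)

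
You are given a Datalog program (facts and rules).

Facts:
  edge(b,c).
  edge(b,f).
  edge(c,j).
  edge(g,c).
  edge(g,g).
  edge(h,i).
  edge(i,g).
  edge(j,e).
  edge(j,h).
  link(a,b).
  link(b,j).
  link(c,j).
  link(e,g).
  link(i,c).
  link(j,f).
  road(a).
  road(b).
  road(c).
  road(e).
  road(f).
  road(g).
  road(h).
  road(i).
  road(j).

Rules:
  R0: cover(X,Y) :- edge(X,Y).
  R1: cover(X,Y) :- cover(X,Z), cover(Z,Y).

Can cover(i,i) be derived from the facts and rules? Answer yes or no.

yes

round 1: derive cover(b,c) via R0 from edge(b,c)
round 1: derive cover(b,f) via R0 from edge(b,f)
round 1: derive cover(c,j) via R0 from edge(c,j)
round 1: derive cover(g,c) via R0 from edge(g,c)
round 1: derive cover(g,g) via R0 from edge(g,g)
round 1: derive cover(h,i) via R0 from edge(h,i)
round 1: derive cover(i,g) via R0 from edge(i,g)
round 1: derive cover(j,e) via R0 from edge(j,e)
round 1: derive cover(j,h) via R0 from edge(j,h)
round 2: derive cover(b,j) via R1 from cover(b,c), cover(c,j)
round 2: derive cover(c,e) via R1 from cover(c,j), cover(j,e)
round 2: derive cover(c,h) via R1 from cover(c,j), cover(j,h)
round 2: derive cover(g,j) via R1 from cover(g,c), cover(c,j)
round 2: derive cover(h,g) via R1 from cover(h,i), cover(i,g)
round 2: derive cover(i,c) via R1 from cover(i,g), cover(g,c)
round 2: derive cover(j,i) via R1 from cover(j,h), cover(h,i)
round 3: derive cover(b,e) via R1 from cover(b,c), cover(c,e)
round 3: derive cover(b,h) via R1 from cover(b,c), cover(c,h)
round 3: derive cover(b,i) via R1 from cover(b,j), cover(j,i)
round 3: derive cover(c,g) via R1 from cover(c,h), cover(h,g)
round 3: derive cover(c,i) via R1 from cover(c,h), cover(h,i)
round 3: derive cover(g,e) via R1 from cover(g,c), cover(c,e)
round 3: derive cover(g,h) via R1 from cover(g,c), cover(c,h)
round 3: derive cover(g,i) via R1 from cover(g,j), cover(j,i)
round 3: derive cover(h,c) via R1 from cover(h,g), cover(g,c)
round 3: derive cover(h,j) via R1 from cover(h,g), cover(g,j)
round 3: derive cover(i,e) via R1 from cover(i,c), cover(c,e)
round 3: derive cover(i,h) via R1 from cover(i,c), cover(c,h)
round 3: derive cover(i,j) via R1 from cover(i,c), cover(c,j)
round 3: derive cover(j,c) via R1 from cover(j,i), cover(i,c)
round 3: derive cover(j,g) via R1 from cover(j,h), cover(h,g)
round 4: derive cover(b,g) via R1 from cover(b,c), cover(c,g)
round 4: derive cover(c,c) via R1 from cover(c,g), cover(g,c)
round 4: derive cover(h,e) via R1 from cover(h,c), cover(c,e)
round 4: derive cover(h,h) via R1 from cover(h,c), cover(c,h)
round 4: derive cover(i,i) via R1 from cover(i,c), cover(c,i)
round 4: derive cover(j,j) via R1 from cover(j,c), cover(c,j)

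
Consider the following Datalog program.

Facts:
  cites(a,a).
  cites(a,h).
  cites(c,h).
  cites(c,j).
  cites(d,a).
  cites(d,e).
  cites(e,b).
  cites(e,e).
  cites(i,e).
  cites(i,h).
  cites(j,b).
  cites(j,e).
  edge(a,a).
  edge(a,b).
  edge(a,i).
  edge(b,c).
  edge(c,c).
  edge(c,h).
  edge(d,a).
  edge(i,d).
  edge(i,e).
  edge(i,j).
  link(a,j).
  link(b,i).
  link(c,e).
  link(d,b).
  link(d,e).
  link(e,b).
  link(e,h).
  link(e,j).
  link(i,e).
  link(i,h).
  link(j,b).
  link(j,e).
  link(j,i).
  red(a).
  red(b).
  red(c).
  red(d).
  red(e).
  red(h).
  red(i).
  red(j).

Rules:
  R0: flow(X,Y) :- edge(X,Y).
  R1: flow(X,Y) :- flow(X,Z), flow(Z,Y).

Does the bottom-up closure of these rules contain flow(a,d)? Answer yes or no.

round 1: derive flow(a,a) via R0 from edge(a,a)
round 1: derive flow(a,b) via R0 from edge(a,b)
round 1: derive flow(a,i) via R0 from edge(a,i)
round 1: derive flow(b,c) via R0 from edge(b,c)
round 1: derive flow(c,c) via R0 from edge(c,c)
round 1: derive flow(c,h) via R0 from edge(c,h)
round 1: derive flow(d,a) via R0 from edge(d,a)
round 1: derive flow(i,d) via R0 from edge(i,d)
round 1: derive flow(i,e) via R0 from edge(i,e)
round 1: derive flow(i,j) via R0 from edge(i,j)
round 2: derive flow(a,c) via R1 from flow(a,b), flow(b,c)
round 2: derive flow(a,d) via R1 from flow(a,i), flow(i,d)
round 2: derive flow(a,e) via R1 from flow(a,i), flow(i,e)
round 2: derive flow(a,j) via R1 from flow(a,i), flow(i,j)
round 2: derive flow(b,h) via R1 from flow(b,c), flow(c,h)
round 2: derive flow(d,b) via R1 from flow(d,a), flow(a,b)
round 2: derive flow(d,i) via R1 from flow(d,a), flow(a,i)
round 2: derive flow(i,a) via R1 from flow(i,d), flow(d,a)
round 3: derive flow(a,h) via R1 from flow(a,b), flow(b,h)
round 3: derive flow(d,c) via R1 from flow(d,a), flow(a,c)
round 3: derive flow(d,d) via R1 from flow(d,a), flow(a,d)
round 3: derive flow(d,e) via R1 from flow(d,a), flow(a,e)
round 3: derive flow(d,h) via R1 from flow(d,b), flow(b,h)
round 3: derive flow(d,j) via R1 from flow(d,a), flow(a,j)
round 3: derive flow(i,b) via R1 from flow(i,a), flow(a,b)
round 3: derive flow(i,c) via R1 from flow(i,a), flow(a,c)
round 3: derive flow(i,i) via R1 from flow(i,a), flow(a,i)
round 4: derive flow(i,h) via R1 from flow(i,a), flow(a,h)

yes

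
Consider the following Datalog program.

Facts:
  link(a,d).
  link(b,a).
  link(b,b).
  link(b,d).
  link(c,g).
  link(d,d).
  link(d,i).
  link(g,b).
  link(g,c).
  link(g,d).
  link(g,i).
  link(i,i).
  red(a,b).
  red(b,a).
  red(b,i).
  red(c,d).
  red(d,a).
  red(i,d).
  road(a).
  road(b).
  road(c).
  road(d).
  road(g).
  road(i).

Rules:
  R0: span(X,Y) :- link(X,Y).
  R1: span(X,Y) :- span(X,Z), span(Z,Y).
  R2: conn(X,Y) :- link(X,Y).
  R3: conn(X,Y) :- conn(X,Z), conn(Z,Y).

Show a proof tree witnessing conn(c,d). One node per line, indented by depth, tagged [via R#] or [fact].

round 1: derive conn(a,d) via R2 from link(a,d)
round 1: derive conn(b,a) via R2 from link(b,a)
round 1: derive conn(b,b) via R2 from link(b,b)
round 1: derive conn(b,d) via R2 from link(b,d)
round 1: derive conn(c,g) via R2 from link(c,g)
round 1: derive conn(d,d) via R2 from link(d,d)
round 1: derive conn(d,i) via R2 from link(d,i)
round 1: derive conn(g,b) via R2 from link(g,b)
round 1: derive conn(g,c) via R2 from link(g,c)
round 1: derive conn(g,d) via R2 from link(g,d)
round 1: derive conn(g,i) via R2 from link(g,i)
round 1: derive conn(i,i) via R2 from link(i,i)
round 2: derive conn(a,i) via R3 from conn(a,d), conn(d,i)
round 2: derive conn(b,i) via R3 from conn(b,d), conn(d,i)
round 2: derive conn(c,b) via R3 from conn(c,g), conn(g,b)
round 2: derive conn(c,c) via R3 from conn(c,g), conn(g,c)
round 2: derive conn(c,d) via R3 from conn(c,g), conn(g,d)
round 2: derive conn(c,i) via R3 from conn(c,g), conn(g,i)
round 2: derive conn(g,a) via R3 from conn(g,b), conn(b,a)
round 2: derive conn(g,g) via R3 from conn(g,c), conn(c,g)
round 3: derive conn(c,a) via R3 from conn(c,b), conn(b,a)

conn(c,d)  [via R3]
  conn(c,g)  [via R2]
    link(c,g)  [fact]
  conn(g,d)  [via R2]
    link(g,d)  [fact]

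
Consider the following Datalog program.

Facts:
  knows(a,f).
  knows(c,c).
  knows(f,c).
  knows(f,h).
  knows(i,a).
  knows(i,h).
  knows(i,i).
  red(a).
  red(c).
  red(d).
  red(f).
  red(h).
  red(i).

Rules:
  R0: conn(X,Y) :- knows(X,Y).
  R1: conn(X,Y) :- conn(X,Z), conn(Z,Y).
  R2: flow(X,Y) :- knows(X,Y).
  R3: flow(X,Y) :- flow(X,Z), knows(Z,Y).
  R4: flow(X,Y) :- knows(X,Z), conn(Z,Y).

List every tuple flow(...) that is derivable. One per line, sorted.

flow(a,c)
flow(a,f)
flow(a,h)
flow(c,c)
flow(f,c)
flow(f,h)
flow(i,a)
flow(i,c)
flow(i,f)
flow(i,h)
flow(i,i)

round 1: derive conn(a,f) via R0 from knows(a,f)
round 1: derive conn(c,c) via R0 from knows(c,c)
round 1: derive conn(f,c) via R0 from knows(f,c)
round 1: derive conn(f,h) via R0 from knows(f,h)
round 1: derive conn(i,a) via R0 from knows(i,a)
round 1: derive conn(i,h) via R0 from knows(i,h)
round 1: derive conn(i,i) via R0 from knows(i,i)
round 1: derive flow(a,f) via R2 from knows(a,f)
round 1: derive flow(c,c) via R2 from knows(c,c)
round 1: derive flow(f,c) via R2 from knows(f,c)
round 1: derive flow(f,h) via R2 from knows(f,h)
round 1: derive flow(i,a) via R2 from knows(i,a)
round 1: derive flow(i,h) via R2 from knows(i,h)
round 1: derive flow(i,i) via R2 from knows(i,i)
round 2: derive conn(a,c) via R1 from conn(a,f), conn(f,c)
round 2: derive conn(a,h) via R1 from conn(a,f), conn(f,h)
round 2: derive conn(i,f) via R1 from conn(i,a), conn(a,f)
round 2: derive flow(a,c) via R3 from flow(a,f), knows(f,c)
round 2: derive flow(a,h) via R3 from flow(a,f), knows(f,h)
round 2: derive flow(i,f) via R3 from flow(i,a), knows(a,f)
round 3: derive conn(i,c) via R1 from conn(i,a), conn(a,c)
round 3: derive flow(i,c) via R3 from flow(i,f), knows(f,c)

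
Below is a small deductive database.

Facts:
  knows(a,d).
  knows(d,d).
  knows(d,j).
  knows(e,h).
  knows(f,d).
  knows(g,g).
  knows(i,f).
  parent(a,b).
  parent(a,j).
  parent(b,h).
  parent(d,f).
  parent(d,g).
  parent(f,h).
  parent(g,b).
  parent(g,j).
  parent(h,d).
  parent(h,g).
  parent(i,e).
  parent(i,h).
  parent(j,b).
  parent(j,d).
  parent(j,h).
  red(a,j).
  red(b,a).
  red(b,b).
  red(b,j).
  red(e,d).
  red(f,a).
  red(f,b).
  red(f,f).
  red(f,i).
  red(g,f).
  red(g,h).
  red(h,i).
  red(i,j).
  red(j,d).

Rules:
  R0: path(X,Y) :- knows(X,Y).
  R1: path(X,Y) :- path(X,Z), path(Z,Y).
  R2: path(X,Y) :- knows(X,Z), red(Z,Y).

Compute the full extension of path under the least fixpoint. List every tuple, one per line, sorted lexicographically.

path(a,d)
path(a,j)
path(d,d)
path(d,j)
path(e,a)
path(e,b)
path(e,d)
path(e,f)
path(e,h)
path(e,i)
path(e,j)
path(f,d)
path(f,j)
path(g,d)
path(g,f)
path(g,g)
path(g,h)
path(g,j)
path(i,a)
path(i,b)
path(i,d)
path(i,f)
path(i,i)
path(i,j)

round 1: derive path(a,d) via R0 from knows(a,d)
round 1: derive path(d,d) via R0 from knows(d,d)
round 1: derive path(d,j) via R0 from knows(d,j)
round 1: derive path(e,h) via R0 from knows(e,h)
round 1: derive path(f,d) via R0 from knows(f,d)
round 1: derive path(g,g) via R0 from knows(g,g)
round 1: derive path(i,f) via R0 from knows(i,f)
round 1: derive path(e,i) via R2 from knows(e,h), red(h,i)
round 1: derive path(g,f) via R2 from knows(g,g), red(g,f)
round 1: derive path(g,h) via R2 from knows(g,g), red(g,h)
round 1: derive path(i,a) via R2 from knows(i,f), red(f,a)
round 1: derive path(i,b) via R2 from knows(i,f), red(f,b)
round 1: derive path(i,i) via R2 from knows(i,f), red(f,i)
round 2: derive path(a,j) via R1 from path(a,d), path(d,j)
round 2: derive path(e,a) via R1 from path(e,i), path(i,a)
round 2: derive path(e,b) via R1 from path(e,i), path(i,b)
round 2: derive path(e,f) via R1 from path(e,i), path(i,f)
round 2: derive path(f,j) via R1 from path(f,d), path(d,j)
round 2: derive path(g,d) via R1 from path(g,f), path(f,d)
round 2: derive path(i,d) via R1 from path(i,a), path(a,d)
round 3: derive path(e,d) via R1 from path(e,a), path(a,d)
round 3: derive path(e,j) via R1 from path(e,a), path(a,j)
round 3: derive path(g,j) via R1 from path(g,d), path(d,j)
round 3: derive path(i,j) via R1 from path(i,a), path(a,j)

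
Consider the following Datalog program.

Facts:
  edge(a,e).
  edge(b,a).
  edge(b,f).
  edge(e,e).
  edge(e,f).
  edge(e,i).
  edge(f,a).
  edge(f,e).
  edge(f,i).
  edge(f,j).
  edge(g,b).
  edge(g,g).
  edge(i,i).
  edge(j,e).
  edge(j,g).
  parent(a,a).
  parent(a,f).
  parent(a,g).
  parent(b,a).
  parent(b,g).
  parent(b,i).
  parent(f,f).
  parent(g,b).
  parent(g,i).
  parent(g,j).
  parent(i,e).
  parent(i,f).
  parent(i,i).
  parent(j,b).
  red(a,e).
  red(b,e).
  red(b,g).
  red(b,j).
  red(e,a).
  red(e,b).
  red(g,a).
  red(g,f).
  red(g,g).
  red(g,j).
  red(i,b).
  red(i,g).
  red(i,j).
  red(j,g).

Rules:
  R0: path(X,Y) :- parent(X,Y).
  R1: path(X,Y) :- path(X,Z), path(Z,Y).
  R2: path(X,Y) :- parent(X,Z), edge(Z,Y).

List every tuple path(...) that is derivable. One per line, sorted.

round 1: derive path(a,a) via R0 from parent(a,a)
round 1: derive path(a,f) via R0 from parent(a,f)
round 1: derive path(a,g) via R0 from parent(a,g)
round 1: derive path(b,a) via R0 from parent(b,a)
round 1: derive path(b,g) via R0 from parent(b,g)
round 1: derive path(b,i) via R0 from parent(b,i)
round 1: derive path(f,f) via R0 from parent(f,f)
round 1: derive path(g,b) via R0 from parent(g,b)
round 1: derive path(g,i) via R0 from parent(g,i)
round 1: derive path(g,j) via R0 from parent(g,j)
round 1: derive path(i,e) via R0 from parent(i,e)
round 1: derive path(i,f) via R0 from parent(i,f)
round 1: derive path(i,i) via R0 from parent(i,i)
round 1: derive path(j,b) via R0 from parent(j,b)
round 1: derive path(a,b) via R2 from parent(a,g), edge(g,b)
round 1: derive path(a,e) via R2 from parent(a,a), edge(a,e)
round 1: derive path(a,i) via R2 from parent(a,f), edge(f,i)
round 1: derive path(a,j) via R2 from parent(a,f), edge(f,j)
round 1: derive path(b,b) via R2 from parent(b,g), edge(g,b)
round 1: derive path(b,e) via R2 from parent(b,a), edge(a,e)
round 1: derive path(f,a) via R2 from parent(f,f), edge(f,a)
round 1: derive path(f,e) via R2 from parent(f,f), edge(f,e)
round 1: derive path(f,i) via R2 from parent(f,f), edge(f,i)
round 1: derive path(f,j) via R2 from parent(f,f), edge(f,j)
round 1: derive path(g,a) via R2 from parent(g,b), edge(b,a)
round 1: derive path(g,e) via R2 from parent(g,j), edge(j,e)
round 1: derive path(g,f) via R2 from parent(g,b), edge(b,f)
round 1: derive path(g,g) via R2 from parent(g,j), edge(j,g)
round 1: derive path(i,a) via R2 from parent(i,f), edge(f,a)
round 1: derive path(i,j) via R2 from parent(i,f), edge(f,j)
round 1: derive path(j,a) via R2 from parent(j,b), edge(b,a)
round 1: derive path(j,f) via R2 from parent(j,b), edge(b,f)
round 2: derive path(b,f) via R1 from path(b,a), path(a,f)
round 2: derive path(b,j) via R1 from path(b,a), path(a,j)
round 2: derive path(f,b) via R1 from path(f,a), path(a,b)
round 2: derive path(f,g) via R1 from path(f,a), path(a,g)
round 2: derive path(i,b) via R1 from path(i,a), path(a,b)
round 2: derive path(i,g) via R1 from path(i,a), path(a,g)
round 2: derive path(j,e) via R1 from path(j,a), path(a,e)
round 2: derive path(j,g) via R1 from path(j,a), path(a,g)
round 2: derive path(j,i) via R1 from path(j,a), path(a,i)
round 2: derive path(j,j) via R1 from path(j,a), path(a,j)

path(a,a)
path(a,b)
path(a,e)
path(a,f)
path(a,g)
path(a,i)
path(a,j)
path(b,a)
path(b,b)
path(b,e)
path(b,f)
path(b,g)
path(b,i)
path(b,j)
path(f,a)
path(f,b)
path(f,e)
path(f,f)
path(f,g)
path(f,i)
path(f,j)
path(g,a)
path(g,b)
path(g,e)
path(g,f)
path(g,g)
path(g,i)
path(g,j)
path(i,a)
path(i,b)
path(i,e)
path(i,f)
path(i,g)
path(i,i)
path(i,j)
path(j,a)
path(j,b)
path(j,e)
path(j,f)
path(j,g)
path(j,i)
path(j,j)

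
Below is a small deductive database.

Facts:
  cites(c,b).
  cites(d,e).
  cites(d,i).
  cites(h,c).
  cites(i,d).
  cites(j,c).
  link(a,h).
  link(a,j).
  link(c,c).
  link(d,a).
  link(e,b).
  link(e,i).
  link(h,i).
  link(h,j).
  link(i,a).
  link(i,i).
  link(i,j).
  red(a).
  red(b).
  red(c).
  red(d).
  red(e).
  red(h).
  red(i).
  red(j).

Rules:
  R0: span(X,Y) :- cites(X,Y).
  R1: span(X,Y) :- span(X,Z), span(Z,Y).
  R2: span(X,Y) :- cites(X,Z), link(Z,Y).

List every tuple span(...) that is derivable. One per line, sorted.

round 1: derive span(c,b) via R0 from cites(c,b)
round 1: derive span(d,e) via R0 from cites(d,e)
round 1: derive span(d,i) via R0 from cites(d,i)
round 1: derive span(h,c) via R0 from cites(h,c)
round 1: derive span(i,d) via R0 from cites(i,d)
round 1: derive span(j,c) via R0 from cites(j,c)
round 1: derive span(d,a) via R2 from cites(d,i), link(i,a)
round 1: derive span(d,b) via R2 from cites(d,e), link(e,b)
round 1: derive span(d,j) via R2 from cites(d,i), link(i,j)
round 1: derive span(i,a) via R2 from cites(i,d), link(d,a)
round 2: derive span(d,c) via R1 from span(d,j), span(j,c)
round 2: derive span(d,d) via R1 from span(d,i), span(i,d)
round 2: derive span(h,b) via R1 from span(h,c), span(c,b)
round 2: derive span(i,b) via R1 from span(i,d), span(d,b)
round 2: derive span(i,e) via R1 from span(i,d), span(d,e)
round 2: derive span(i,i) via R1 from span(i,d), span(d,i)
round 2: derive span(i,j) via R1 from span(i,d), span(d,j)
round 2: derive span(j,b) via R1 from span(j,c), span(c,b)
round 3: derive span(i,c) via R1 from span(i,d), span(d,c)

span(c,b)
span(d,a)
span(d,b)
span(d,c)
span(d,d)
span(d,e)
span(d,i)
span(d,j)
span(h,b)
span(h,c)
span(i,a)
span(i,b)
span(i,c)
span(i,d)
span(i,e)
span(i,i)
span(i,j)
span(j,b)
span(j,c)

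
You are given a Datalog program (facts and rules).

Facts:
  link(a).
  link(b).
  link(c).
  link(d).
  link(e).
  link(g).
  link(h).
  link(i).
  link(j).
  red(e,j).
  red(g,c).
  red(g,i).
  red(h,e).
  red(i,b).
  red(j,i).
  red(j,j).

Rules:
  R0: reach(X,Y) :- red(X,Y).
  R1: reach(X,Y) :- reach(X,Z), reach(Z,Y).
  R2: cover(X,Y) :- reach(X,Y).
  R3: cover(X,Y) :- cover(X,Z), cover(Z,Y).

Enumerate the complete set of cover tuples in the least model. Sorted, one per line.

round 1: derive reach(e,j) via R0 from red(e,j)
round 1: derive reach(g,c) via R0 from red(g,c)
round 1: derive reach(g,i) via R0 from red(g,i)
round 1: derive reach(h,e) via R0 from red(h,e)
round 1: derive reach(i,b) via R0 from red(i,b)
round 1: derive reach(j,i) via R0 from red(j,i)
round 1: derive reach(j,j) via R0 from red(j,j)
round 2: derive reach(e,i) via R1 from reach(e,j), reach(j,i)
round 2: derive reach(g,b) via R1 from reach(g,i), reach(i,b)
round 2: derive reach(h,j) via R1 from reach(h,e), reach(e,j)
round 2: derive reach(j,b) via R1 from reach(j,i), reach(i,b)
round 2: derive cover(e,j) via R2 from reach(e,j)
round 2: derive cover(g,c) via R2 from reach(g,c)
round 2: derive cover(g,i) via R2 from reach(g,i)
round 2: derive cover(h,e) via R2 from reach(h,e)
round 2: derive cover(i,b) via R2 from reach(i,b)
round 2: derive cover(j,i) via R2 from reach(j,i)
round 2: derive cover(j,j) via R2 from reach(j,j)
round 3: derive reach(e,b) via R1 from reach(e,i), reach(i,b)
round 3: derive reach(h,b) via R1 from reach(h,j), reach(j,b)
round 3: derive reach(h,i) via R1 from reach(h,e), reach(e,i)
round 3: derive cover(e,i) via R2 from reach(e,i)
round 3: derive cover(g,b) via R2 from reach(g,b)
round 3: derive cover(h,j) via R2 from reach(h,j)
round 3: derive cover(j,b) via R2 from reach(j,b)
round 4: derive cover(e,b) via R2 from reach(e,b)
round 4: derive cover(h,b) via R2 from reach(h,b)
round 4: derive cover(h,i) via R2 from reach(h,i)

cover(e,b)
cover(e,i)
cover(e,j)
cover(g,b)
cover(g,c)
cover(g,i)
cover(h,b)
cover(h,e)
cover(h,i)
cover(h,j)
cover(i,b)
cover(j,b)
cover(j,i)
cover(j,j)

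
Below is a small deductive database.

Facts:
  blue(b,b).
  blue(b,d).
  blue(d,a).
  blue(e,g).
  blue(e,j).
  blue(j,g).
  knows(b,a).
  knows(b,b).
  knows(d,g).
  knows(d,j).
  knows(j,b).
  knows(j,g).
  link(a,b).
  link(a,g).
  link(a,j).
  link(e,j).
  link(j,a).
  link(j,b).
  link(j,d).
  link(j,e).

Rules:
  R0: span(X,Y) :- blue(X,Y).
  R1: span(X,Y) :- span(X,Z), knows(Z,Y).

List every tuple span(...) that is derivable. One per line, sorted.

span(b,a)
span(b,b)
span(b,d)
span(b,g)
span(b,j)
span(d,a)
span(e,a)
span(e,b)
span(e,g)
span(e,j)
span(j,g)

round 1: derive span(b,b) via R0 from blue(b,b)
round 1: derive span(b,d) via R0 from blue(b,d)
round 1: derive span(d,a) via R0 from blue(d,a)
round 1: derive span(e,g) via R0 from blue(e,g)
round 1: derive span(e,j) via R0 from blue(e,j)
round 1: derive span(j,g) via R0 from blue(j,g)
round 2: derive span(b,a) via R1 from span(b,b), knows(b,a)
round 2: derive span(b,g) via R1 from span(b,d), knows(d,g)
round 2: derive span(b,j) via R1 from span(b,d), knows(d,j)
round 2: derive span(e,b) via R1 from span(e,j), knows(j,b)
round 3: derive span(e,a) via R1 from span(e,b), knows(b,a)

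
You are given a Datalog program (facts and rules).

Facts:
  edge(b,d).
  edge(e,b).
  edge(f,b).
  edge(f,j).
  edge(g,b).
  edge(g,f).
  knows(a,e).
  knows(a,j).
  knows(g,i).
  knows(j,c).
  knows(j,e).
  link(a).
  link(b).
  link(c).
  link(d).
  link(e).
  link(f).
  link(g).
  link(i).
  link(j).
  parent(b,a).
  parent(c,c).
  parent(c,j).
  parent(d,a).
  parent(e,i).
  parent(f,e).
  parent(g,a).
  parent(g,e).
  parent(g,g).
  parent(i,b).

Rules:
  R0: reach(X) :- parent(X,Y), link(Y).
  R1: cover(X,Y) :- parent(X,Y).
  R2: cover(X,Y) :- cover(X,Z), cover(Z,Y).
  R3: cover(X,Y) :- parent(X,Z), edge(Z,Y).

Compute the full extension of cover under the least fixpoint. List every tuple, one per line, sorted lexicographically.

round 1: derive cover(b,a) via R1 from parent(b,a)
round 1: derive cover(c,c) via R1 from parent(c,c)
round 1: derive cover(c,j) via R1 from parent(c,j)
round 1: derive cover(d,a) via R1 from parent(d,a)
round 1: derive cover(e,i) via R1 from parent(e,i)
round 1: derive cover(f,e) via R1 from parent(f,e)
round 1: derive cover(g,a) via R1 from parent(g,a)
round 1: derive cover(g,e) via R1 from parent(g,e)
round 1: derive cover(g,g) via R1 from parent(g,g)
round 1: derive cover(i,b) via R1 from parent(i,b)
round 1: derive cover(f,b) via R3 from parent(f,e), edge(e,b)
round 1: derive cover(g,b) via R3 from parent(g,e), edge(e,b)
round 1: derive cover(g,f) via R3 from parent(g,g), edge(g,f)
round 1: derive cover(i,d) via R3 from parent(i,b), edge(b,d)
round 2: derive cover(e,b) via R2 from cover(e,i), cover(i,b)
round 2: derive cover(e,d) via R2 from cover(e,i), cover(i,d)
round 2: derive cover(f,a) via R2 from cover(f,b), cover(b,a)
round 2: derive cover(f,i) via R2 from cover(f,e), cover(e,i)
round 2: derive cover(g,i) via R2 from cover(g,e), cover(e,i)
round 2: derive cover(i,a) via R2 from cover(i,b), cover(b,a)
round 3: derive cover(e,a) via R2 from cover(e,b), cover(b,a)
round 3: derive cover(f,d) via R2 from cover(f,e), cover(e,d)
round 3: derive cover(g,d) via R2 from cover(g,e), cover(e,d)

cover(b,a)
cover(c,c)
cover(c,j)
cover(d,a)
cover(e,a)
cover(e,b)
cover(e,d)
cover(e,i)
cover(f,a)
cover(f,b)
cover(f,d)
cover(f,e)
cover(f,i)
cover(g,a)
cover(g,b)
cover(g,d)
cover(g,e)
cover(g,f)
cover(g,g)
cover(g,i)
cover(i,a)
cover(i,b)
cover(i,d)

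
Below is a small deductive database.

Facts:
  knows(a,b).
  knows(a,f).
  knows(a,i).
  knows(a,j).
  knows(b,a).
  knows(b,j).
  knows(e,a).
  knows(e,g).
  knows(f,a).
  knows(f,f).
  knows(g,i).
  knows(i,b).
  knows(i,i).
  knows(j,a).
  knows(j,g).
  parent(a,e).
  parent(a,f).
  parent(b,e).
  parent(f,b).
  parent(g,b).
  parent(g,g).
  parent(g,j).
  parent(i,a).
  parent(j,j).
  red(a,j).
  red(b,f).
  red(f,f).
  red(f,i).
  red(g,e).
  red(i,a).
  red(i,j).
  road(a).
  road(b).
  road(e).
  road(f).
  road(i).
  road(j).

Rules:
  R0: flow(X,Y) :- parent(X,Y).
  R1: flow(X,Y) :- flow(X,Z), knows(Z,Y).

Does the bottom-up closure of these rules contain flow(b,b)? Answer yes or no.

round 1: derive flow(a,e) via R0 from parent(a,e)
round 1: derive flow(a,f) via R0 from parent(a,f)
round 1: derive flow(b,e) via R0 from parent(b,e)
round 1: derive flow(f,b) via R0 from parent(f,b)
round 1: derive flow(g,b) via R0 from parent(g,b)
round 1: derive flow(g,g) via R0 from parent(g,g)
round 1: derive flow(g,j) via R0 from parent(g,j)
round 1: derive flow(i,a) via R0 from parent(i,a)
round 1: derive flow(j,j) via R0 from parent(j,j)
round 2: derive flow(a,a) via R1 from flow(a,e), knows(e,a)
round 2: derive flow(a,g) via R1 from flow(a,e), knows(e,g)
round 2: derive flow(b,a) via R1 from flow(b,e), knows(e,a)
round 2: derive flow(b,g) via R1 from flow(b,e), knows(e,g)
round 2: derive flow(f,a) via R1 from flow(f,b), knows(b,a)
round 2: derive flow(f,j) via R1 from flow(f,b), knows(b,j)
round 2: derive flow(g,a) via R1 from flow(g,b), knows(b,a)
round 2: derive flow(g,i) via R1 from flow(g,g), knows(g,i)
round 2: derive flow(i,b) via R1 from flow(i,a), knows(a,b)
round 2: derive flow(i,f) via R1 from flow(i,a), knows(a,f)
round 2: derive flow(i,i) via R1 from flow(i,a), knows(a,i)
round 2: derive flow(i,j) via R1 from flow(i,a), knows(a,j)
round 2: derive flow(j,a) via R1 from flow(j,j), knows(j,a)
round 2: derive flow(j,g) via R1 from flow(j,j), knows(j,g)
round 3: derive flow(a,b) via R1 from flow(a,a), knows(a,b)
round 3: derive flow(a,i) via R1 from flow(a,a), knows(a,i)
round 3: derive flow(a,j) via R1 from flow(a,a), knows(a,j)
round 3: derive flow(b,b) via R1 from flow(b,a), knows(a,b)
round 3: derive flow(b,f) via R1 from flow(b,a), knows(a,f)
round 3: derive flow(b,i) via R1 from flow(b,a), knows(a,i)
round 3: derive flow(b,j) via R1 from flow(b,a), knows(a,j)
round 3: derive flow(f,f) via R1 from flow(f,a), knows(a,f)
round 3: derive flow(f,g) via R1 from flow(f,j), knows(j,g)
round 3: derive flow(f,i) via R1 from flow(f,a), knows(a,i)
round 3: derive flow(g,f) via R1 from flow(g,a), knows(a,f)
round 3: derive flow(i,g) via R1 from flow(i,j), knows(j,g)
round 3: derive flow(j,b) via R1 from flow(j,a), knows(a,b)
round 3: derive flow(j,f) via R1 from flow(j,a), knows(a,f)
round 3: derive flow(j,i) via R1 from flow(j,a), knows(a,i)

yes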